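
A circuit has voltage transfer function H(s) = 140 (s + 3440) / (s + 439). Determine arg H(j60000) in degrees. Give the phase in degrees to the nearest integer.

-3°

∠(j60000 + 3440) = arctan(60000/3440) = 86.72°
∠(j60000 + 439) = arctan(60000/439) = 89.58°
∠H(j60000) = 86.72° − 89.58° = -2.86°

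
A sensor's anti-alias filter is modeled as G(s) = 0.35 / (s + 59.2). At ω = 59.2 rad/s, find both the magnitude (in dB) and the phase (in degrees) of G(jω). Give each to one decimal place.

|G| = -47.6 dB, ∠G = -45.0°

|j59.2 + 59.2| = √(59.2² + 59.2²) = 83.72
|G(j59.2)| = 0.35 / 83.72 = 0.0041805
20 log₁₀(0.0041805) = -47.58 dB
∠(j59.2 + 59.2) = arctan(59.2/59.2) = 45.00°
∠G(j59.2) = −45.00° = -45.00°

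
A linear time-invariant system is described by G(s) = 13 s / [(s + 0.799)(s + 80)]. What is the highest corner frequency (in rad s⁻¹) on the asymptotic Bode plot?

80 rad s⁻¹

Break frequencies occur at each pole and zero magnitude: 0.799 rad s⁻¹, 80 rad s⁻¹.
The highest is 80 rad s⁻¹.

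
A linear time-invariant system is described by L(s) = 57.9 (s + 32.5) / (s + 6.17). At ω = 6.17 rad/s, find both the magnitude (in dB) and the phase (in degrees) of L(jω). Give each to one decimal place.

|L| = 46.8 dB, ∠L = -34.3°

|j6.17 + 32.5| = √(6.17² + 32.5²) = 33.08
|j6.17 + 6.17| = √(6.17² + 6.17²) = 8.726
|L(j6.17)| = 57.9 × 33.08 / 8.726 = 219.51
20 log₁₀(219.51) = 46.83 dB
∠(j6.17 + 32.5) = arctan(6.17/32.5) = 10.75°
∠(j6.17 + 6.17) = arctan(6.17/6.17) = 45.00°
∠L(j6.17) = 10.75° − 45.00° = -34.25°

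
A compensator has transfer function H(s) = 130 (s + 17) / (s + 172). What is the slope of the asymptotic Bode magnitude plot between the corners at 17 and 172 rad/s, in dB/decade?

In this band the factors already past their corner are: zero at 17; net slope = 20 dB/decade.

20 dB/decade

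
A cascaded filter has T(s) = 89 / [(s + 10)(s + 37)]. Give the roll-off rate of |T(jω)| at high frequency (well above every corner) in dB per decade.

-40 dB/decade

With 0 zeros and 2 poles, the high-frequency asymptotic slope is 20 × (0 − 2) = -40 dB/decade.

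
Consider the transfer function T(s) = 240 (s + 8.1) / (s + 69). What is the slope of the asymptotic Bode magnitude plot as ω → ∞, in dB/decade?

0 dB/decade

With 1 zero and 1 pole, the high-frequency asymptotic slope is 20 × (1 − 1) = 0 dB/decade.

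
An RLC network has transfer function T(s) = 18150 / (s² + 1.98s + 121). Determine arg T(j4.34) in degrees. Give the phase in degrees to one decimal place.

-4.8°

∠[(j4.34)² + 1.98(j4.34) + 121] = ∠[102.16 + j8.5932] = 4.81°
∠T(j4.34) = −4.81° = -4.81°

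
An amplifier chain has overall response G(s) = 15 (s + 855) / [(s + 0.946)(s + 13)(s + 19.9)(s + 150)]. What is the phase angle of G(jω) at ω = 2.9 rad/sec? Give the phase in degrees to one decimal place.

-93.7°

∠(j2.9 + 855) = arctan(2.9/855) = 0.19°
∠(j2.9 + 0.946) = arctan(2.9/0.946) = 71.93°
∠(j2.9 + 13) = arctan(2.9/13) = 12.58°
∠(j2.9 + 19.9) = arctan(2.9/19.9) = 8.29°
∠(j2.9 + 150) = arctan(2.9/150) = 1.11°
∠G(j2.9) = 0.19° − (71.93° + 12.58° + 8.29° + 1.11°) = -93.71°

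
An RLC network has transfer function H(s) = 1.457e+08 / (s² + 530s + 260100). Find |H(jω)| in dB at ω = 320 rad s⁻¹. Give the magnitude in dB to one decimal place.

|(j320)² + 530(j320) + 260100| = |1.577e+05 + j1.696e+05| = 2.316e+05
|H(j320)| = 1.457e+08 / 2.316e+05 = 629.13
20 log₁₀(629.13) = 55.97 dB

56.0 dB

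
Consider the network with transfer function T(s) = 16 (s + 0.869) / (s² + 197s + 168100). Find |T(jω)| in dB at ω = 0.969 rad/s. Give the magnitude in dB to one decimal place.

-78.1 dB

|j0.969 + 0.869| = √(0.969² + 0.869²) = 1.302
|(j0.969)² + 197(j0.969) + 168100| = |1.681e+05 + j190.89| = 1.681e+05
|T(j0.969)| = 16 × 1.302 / 1.681e+05 = 0.00012389
20 log₁₀(0.00012389) = -78.14 dB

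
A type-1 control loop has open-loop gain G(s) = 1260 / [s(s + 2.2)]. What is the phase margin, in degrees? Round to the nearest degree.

4°

Gain crossover: |G(jω)| = 1 at ω ≈ 35.5 rad/sec.
∠G(j35.5) = −90° − arctan(35.5/2.2) ≈ -176.45°
PM = 180° + (-176.45°) = 3.55°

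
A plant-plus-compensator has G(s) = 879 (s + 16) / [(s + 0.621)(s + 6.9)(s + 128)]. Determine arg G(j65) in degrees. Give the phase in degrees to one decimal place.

-124.1 deg

∠(j65 + 16) = arctan(65/16) = 76.17°
∠(j65 + 0.621) = arctan(65/0.621) = 89.45°
∠(j65 + 6.9) = arctan(65/6.9) = 83.94°
∠(j65 + 128) = arctan(65/128) = 26.92°
∠G(j65) = 76.17° − (89.45° + 83.94° + 26.92°) = -124.14°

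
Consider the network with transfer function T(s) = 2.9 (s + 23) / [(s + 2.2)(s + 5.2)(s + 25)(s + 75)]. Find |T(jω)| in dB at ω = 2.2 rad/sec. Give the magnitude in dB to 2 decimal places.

-53.87 dB

|j2.2 + 23| = √(2.2² + 23²) = 23.1
|j2.2 + 2.2| = √(2.2² + 2.2²) = 3.111
|j2.2 + 5.2| = √(2.2² + 5.2²) = 5.646
|j2.2 + 25| = √(2.2² + 25²) = 25.1
|j2.2 + 75| = √(2.2² + 75²) = 75.03
|T(j2.2)| = 2.9 × 23.1 / (3.111 × 5.646 × 25.1 × 75.03) = 0.0020256
20 log₁₀(0.0020256) = -53.869 dB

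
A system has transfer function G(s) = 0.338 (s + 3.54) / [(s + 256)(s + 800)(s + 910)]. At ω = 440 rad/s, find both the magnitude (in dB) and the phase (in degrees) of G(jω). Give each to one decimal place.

|j440 + 3.54| = √(440² + 3.54²) = 440
|j440 + 256| = √(440² + 256²) = 509.1
|j440 + 800| = √(440² + 800²) = 913
|j440 + 910| = √(440² + 910²) = 1011
|G(j440)| = 0.338 × 440 / (509.1 × 913 × 1011) = 3.1658e-07
20 log₁₀(3.1658e-07) = -129.99 dB
∠(j440 + 3.54) = arctan(440/3.54) = 89.54°
∠(j440 + 256) = arctan(440/256) = 59.81°
∠(j440 + 800) = arctan(440/800) = 28.81°
∠(j440 + 910) = arctan(440/910) = 25.80°
∠G(j440) = 89.54° − (59.81° + 28.81° + 25.80°) = -24.88°

|G| = -130.0 dB, ∠G = -24.9 deg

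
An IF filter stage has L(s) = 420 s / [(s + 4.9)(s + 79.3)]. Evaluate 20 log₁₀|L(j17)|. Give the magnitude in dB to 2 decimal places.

13.94 dB

|j17| = 17
|j17 + 4.9| = √(17² + 4.9²) = 17.69
|j17 + 79.3| = √(17² + 79.3²) = 81.1
|L(j17)| = 420 × 17 / (17.69 × 81.1) = 4.9761
20 log₁₀(4.9761) = 13.938 dB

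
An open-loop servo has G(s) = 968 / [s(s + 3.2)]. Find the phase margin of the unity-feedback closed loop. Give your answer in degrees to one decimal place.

5.9 deg

Gain crossover: |G(jω)| = 1 at ω ≈ 31 rad/s.
∠G(j31) = −90° − arctan(31/3.2) ≈ -174.11°
PM = 180° + (-174.11°) = 5.89°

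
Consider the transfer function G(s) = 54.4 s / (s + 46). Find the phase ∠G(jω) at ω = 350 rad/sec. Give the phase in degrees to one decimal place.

7.5°

∠(j350) = 90.00°
∠(j350 + 46) = arctan(350/46) = 82.51°
∠G(j350) = 90.00° − 82.51° = 7.49°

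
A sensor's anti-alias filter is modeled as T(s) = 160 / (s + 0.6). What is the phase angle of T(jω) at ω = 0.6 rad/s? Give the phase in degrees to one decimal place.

-45.0°

∠(j0.6 + 0.6) = arctan(0.6/0.6) = 45.00°
∠T(j0.6) = −45.00° = -45.00°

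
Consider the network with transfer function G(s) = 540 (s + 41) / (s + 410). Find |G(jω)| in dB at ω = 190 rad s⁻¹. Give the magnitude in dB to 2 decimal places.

|j190 + 41| = √(190² + 41²) = 194.4
|j190 + 410| = √(190² + 410²) = 451.9
|G(j190)| = 540 × 194.4 / 451.9 = 232.28
20 log₁₀(232.28) = 47.320 dB

47.32 dB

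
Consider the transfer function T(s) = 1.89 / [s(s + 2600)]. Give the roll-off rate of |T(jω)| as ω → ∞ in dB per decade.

-40 dB/decade

With 0 zeros and 2 poles, the high-frequency asymptotic slope is 20 × (0 − 2) = -40 dB/decade.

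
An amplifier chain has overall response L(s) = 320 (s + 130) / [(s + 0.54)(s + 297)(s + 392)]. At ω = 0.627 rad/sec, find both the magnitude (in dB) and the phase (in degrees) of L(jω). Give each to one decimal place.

|j0.627 + 130| = √(0.627² + 130²) = 130
|j0.627 + 0.54| = √(0.627² + 0.54²) = 0.8275
|j0.627 + 297| = √(0.627² + 297²) = 297
|j0.627 + 392| = √(0.627² + 392²) = 392
|L(j0.627)| = 320 × 130 / (0.8275 × 297 × 392) = 0.43181
20 log₁₀(0.43181) = -7.29 dB
∠(j0.627 + 130) = arctan(0.627/130) = 0.28°
∠(j0.627 + 0.54) = arctan(0.627/0.54) = 49.26°
∠(j0.627 + 297) = arctan(0.627/297) = 0.12°
∠(j0.627 + 392) = arctan(0.627/392) = 0.09°
∠L(j0.627) = 0.28° − (49.26° + 0.12° + 0.09°) = -49.20°

|L| = -7.3 dB, ∠L = -49.2°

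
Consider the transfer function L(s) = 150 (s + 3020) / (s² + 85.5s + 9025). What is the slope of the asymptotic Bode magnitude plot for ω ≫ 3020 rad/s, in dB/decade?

-20 dB/decade

With 1 zero and 2 poles, the high-frequency asymptotic slope is 20 × (1 − 2) = -20 dB/decade.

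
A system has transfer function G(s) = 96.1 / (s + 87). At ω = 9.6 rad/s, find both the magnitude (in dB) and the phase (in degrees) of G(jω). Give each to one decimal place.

|G| = 0.8 dB, ∠G = -6.3 deg

|j9.6 + 87| = √(9.6² + 87²) = 87.53
|G(j9.6)| = 96.1 / 87.53 = 1.0979
20 log₁₀(1.0979) = 0.81 dB
∠(j9.6 + 87) = arctan(9.6/87) = 6.30°
∠G(j9.6) = −6.30° = -6.30°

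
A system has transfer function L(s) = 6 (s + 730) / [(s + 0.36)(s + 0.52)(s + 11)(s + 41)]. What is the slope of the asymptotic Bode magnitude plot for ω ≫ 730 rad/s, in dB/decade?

With 1 zero and 4 poles, the high-frequency asymptotic slope is 20 × (1 − 4) = -60 dB/decade.

-60 dB/decade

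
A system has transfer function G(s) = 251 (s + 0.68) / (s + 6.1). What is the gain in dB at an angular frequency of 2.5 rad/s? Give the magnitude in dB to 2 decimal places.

39.88 dB

|j2.5 + 0.68| = √(2.5² + 0.68²) = 2.591
|j2.5 + 6.1| = √(2.5² + 6.1²) = 6.592
|G(j2.5)| = 251 × 2.591 / 6.592 = 98.643
20 log₁₀(98.643) = 39.881 dB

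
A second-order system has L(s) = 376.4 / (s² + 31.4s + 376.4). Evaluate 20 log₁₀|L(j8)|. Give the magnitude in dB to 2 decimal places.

|(j8)² + 31.4(j8) + 376.4| = |312.4 + j251.2| = 400.9
|L(j8)| = 376.4 / 400.9 = 0.93896
20 log₁₀(0.93896) = -0.547 dB

-0.55 dB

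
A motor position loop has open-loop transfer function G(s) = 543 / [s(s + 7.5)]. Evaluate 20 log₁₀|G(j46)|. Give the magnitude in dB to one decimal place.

-11.9 dB

|j46 + 7.5| = √(46² + 7.5²) = 46.61
|j46| = 46
|G(j46)| = 543 / (46.61 × 46) = 0.25327
20 log₁₀(0.25327) = -11.93 dB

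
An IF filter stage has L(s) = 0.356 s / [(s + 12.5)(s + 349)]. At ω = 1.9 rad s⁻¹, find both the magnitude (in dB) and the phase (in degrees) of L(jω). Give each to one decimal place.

|L| = -76.3 dB, ∠L = 81.0°

|j1.9| = 1.9
|j1.9 + 12.5| = √(1.9² + 12.5²) = 12.64
|j1.9 + 349| = √(1.9² + 349²) = 349
|L(j1.9)| = 0.356 × 1.9 / (12.64 × 349) = 0.00015329
20 log₁₀(0.00015329) = -76.29 dB
∠(j1.9) = 90.00°
∠(j1.9 + 12.5) = arctan(1.9/12.5) = 8.64°
∠(j1.9 + 349) = arctan(1.9/349) = 0.31°
∠L(j1.9) = 90.00° − (8.64° + 0.31°) = 81.05°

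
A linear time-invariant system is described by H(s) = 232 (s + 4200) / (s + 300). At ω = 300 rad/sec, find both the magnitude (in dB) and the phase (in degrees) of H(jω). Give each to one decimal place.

|H| = 67.2 dB, ∠H = -40.9°

|j300 + 4200| = √(300² + 4200²) = 4211
|j300 + 300| = √(300² + 300²) = 424.3
|H(j300)| = 232 × 4211 / 424.3 = 2302.5
20 log₁₀(2302.5) = 67.24 dB
∠(j300 + 4200) = arctan(300/4200) = 4.09°
∠(j300 + 300) = arctan(300/300) = 45.00°
∠H(j300) = 4.09° − 45.00° = -40.91°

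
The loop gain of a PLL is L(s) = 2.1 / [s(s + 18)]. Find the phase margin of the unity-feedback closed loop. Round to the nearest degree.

Gain crossover: |L(jω)| = 1 at ω ≈ 0.117 rad s⁻¹.
∠L(j0.117) = −90° − arctan(0.117/18) ≈ -90.37°
PM = 180° + (-90.37°) = 89.63°

90°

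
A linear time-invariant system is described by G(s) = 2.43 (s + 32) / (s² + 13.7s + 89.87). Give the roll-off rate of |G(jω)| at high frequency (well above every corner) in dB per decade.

With 1 zero and 2 poles, the high-frequency asymptotic slope is 20 × (1 − 2) = -20 dB/decade.

-20 dB/decade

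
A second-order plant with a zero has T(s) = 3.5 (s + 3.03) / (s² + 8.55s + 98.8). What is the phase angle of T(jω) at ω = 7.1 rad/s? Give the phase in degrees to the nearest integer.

∠(j7.1 + 3.03) = arctan(7.1/3.03) = 66.89°
∠[(j7.1)² + 8.55(j7.1) + 98.8] = ∠[48.39 + j60.705] = 51.44°
∠T(j7.1) = 66.89° − 51.44° = 15.45°

15°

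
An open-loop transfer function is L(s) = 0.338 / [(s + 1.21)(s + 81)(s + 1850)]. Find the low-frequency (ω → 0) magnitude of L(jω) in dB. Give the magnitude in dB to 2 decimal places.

L(0) = 0.338 / (1.21 × 81 × 1850) = 1.8641e-06
20 log₁₀(1.8641e-06) = -114.591 dB

-114.59 dB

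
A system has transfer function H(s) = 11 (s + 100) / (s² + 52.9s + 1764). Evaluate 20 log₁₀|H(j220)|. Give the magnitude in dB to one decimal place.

-25.1 dB

|j220 + 100| = √(220² + 100²) = 241.7
|(j220)² + 52.9(j220) + 1764| = |-46636 + j11638| = 4.807e+04
|H(j220)| = 11 × 241.7 / 4.807e+04 = 0.055304
20 log₁₀(0.055304) = -25.14 dB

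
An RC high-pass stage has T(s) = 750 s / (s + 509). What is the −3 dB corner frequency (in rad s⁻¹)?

For a single-pole high-pass, the −3 dB point is at the pole: ω = 509 rad s⁻¹.

509 rad s⁻¹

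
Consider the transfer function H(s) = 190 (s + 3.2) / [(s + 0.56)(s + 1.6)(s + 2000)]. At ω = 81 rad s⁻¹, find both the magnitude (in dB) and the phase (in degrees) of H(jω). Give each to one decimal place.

|H| = -58.6 dB, ∠H = -93.1°

|j81 + 3.2| = √(81² + 3.2²) = 81.06
|j81 + 0.56| = √(81² + 0.56²) = 81
|j81 + 1.6| = √(81² + 1.6²) = 81.02
|j81 + 2000| = √(81² + 2000²) = 2002
|H(j81)| = 190 × 81.06 / (81 × 81.02 × 2002) = 0.0011725
20 log₁₀(0.0011725) = -58.62 dB
∠(j81 + 3.2) = arctan(81/3.2) = 87.74°
∠(j81 + 0.56) = arctan(81/0.56) = 89.60°
∠(j81 + 1.6) = arctan(81/1.6) = 88.87°
∠(j81 + 2000) = arctan(81/2000) = 2.32°
∠H(j81) = 87.74° − (89.60° + 88.87° + 2.32°) = -93.05°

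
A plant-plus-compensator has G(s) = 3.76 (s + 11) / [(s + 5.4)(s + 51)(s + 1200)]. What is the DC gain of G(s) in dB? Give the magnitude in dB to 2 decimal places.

G(0) = 3.76 × 11 / (5.4 × 51 × 1200) = 0.00012515
20 log₁₀(0.00012515) = -78.051 dB

-78.05 dB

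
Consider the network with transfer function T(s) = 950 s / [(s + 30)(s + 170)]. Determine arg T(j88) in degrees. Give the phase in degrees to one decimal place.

∠(j88) = 90.00°
∠(j88 + 30) = arctan(88/30) = 71.18°
∠(j88 + 170) = arctan(88/170) = 27.37°
∠T(j88) = 90.00° − (71.18° + 27.37°) = -8.54°

-8.5°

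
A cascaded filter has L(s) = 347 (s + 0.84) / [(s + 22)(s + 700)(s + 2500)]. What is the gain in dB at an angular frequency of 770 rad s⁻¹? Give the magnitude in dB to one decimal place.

|j770 + 0.84| = √(770² + 0.84²) = 770
|j770 + 22| = √(770² + 22²) = 770.3
|j770 + 700| = √(770² + 700²) = 1041
|j770 + 2500| = √(770² + 2500²) = 2616
|L(j770)| = 347 × 770 / (770.3 × 1041 × 2616) = 0.00012742
20 log₁₀(0.00012742) = -77.90 dB

-77.9 dB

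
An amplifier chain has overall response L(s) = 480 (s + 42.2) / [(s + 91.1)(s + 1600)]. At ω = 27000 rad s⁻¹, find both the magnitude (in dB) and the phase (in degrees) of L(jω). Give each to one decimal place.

|L| = -35.0 dB, ∠L = -86.5°

|j27000 + 42.2| = √(27000² + 42.2²) = 2.7e+04
|j27000 + 91.1| = √(27000² + 91.1²) = 2.7e+04
|j27000 + 1600| = √(27000² + 1600²) = 2.705e+04
|L(j27000)| = 480 × 2.7e+04 / (2.7e+04 × 2.705e+04) = 0.017747
20 log₁₀(0.017747) = -35.02 dB
∠(j27000 + 42.2) = arctan(27000/42.2) = 89.91°
∠(j27000 + 91.1) = arctan(27000/91.1) = 89.81°
∠(j27000 + 1600) = arctan(27000/1600) = 86.61°
∠L(j27000) = 89.91° − (89.81° + 86.61°) = -86.50°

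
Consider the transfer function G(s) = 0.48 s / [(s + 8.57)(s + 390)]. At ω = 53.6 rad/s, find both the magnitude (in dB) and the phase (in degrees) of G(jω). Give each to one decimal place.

|j53.6| = 53.6
|j53.6 + 8.57| = √(53.6² + 8.57²) = 54.28
|j53.6 + 390| = √(53.6² + 390²) = 393.7
|G(j53.6)| = 0.48 × 53.6 / (54.28 × 393.7) = 0.001204
20 log₁₀(0.001204) = -58.39 dB
∠(j53.6) = 90.00°
∠(j53.6 + 8.57) = arctan(53.6/8.57) = 80.92°
∠(j53.6 + 390) = arctan(53.6/390) = 7.83°
∠G(j53.6) = 90.00° − (80.92° + 7.83°) = 1.26°

|G| = -58.4 dB, ∠G = 1.3°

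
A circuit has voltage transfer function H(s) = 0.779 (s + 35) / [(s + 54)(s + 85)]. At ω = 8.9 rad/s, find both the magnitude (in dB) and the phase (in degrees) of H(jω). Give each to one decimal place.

|j8.9 + 35| = √(8.9² + 35²) = 36.11
|j8.9 + 54| = √(8.9² + 54²) = 54.73
|j8.9 + 85| = √(8.9² + 85²) = 85.46
|H(j8.9)| = 0.779 × 36.11 / (54.73 × 85.46) = 0.0060147
20 log₁₀(0.0060147) = -44.42 dB
∠(j8.9 + 35) = arctan(8.9/35) = 14.27°
∠(j8.9 + 54) = arctan(8.9/54) = 9.36°
∠(j8.9 + 85) = arctan(8.9/85) = 5.98°
∠H(j8.9) = 14.27° − (9.36° + 5.98°) = -1.07°

|H| = -44.4 dB, ∠H = -1.1°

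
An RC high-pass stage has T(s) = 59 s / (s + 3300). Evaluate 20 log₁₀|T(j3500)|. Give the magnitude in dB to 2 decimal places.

32.65 dB

|j3500| = 3500
|j3500 + 3300| = √(3500² + 3300²) = 4810
|T(j3500)| = 59 × 3500 / 4810 = 42.928
20 log₁₀(42.928) = 32.655 dB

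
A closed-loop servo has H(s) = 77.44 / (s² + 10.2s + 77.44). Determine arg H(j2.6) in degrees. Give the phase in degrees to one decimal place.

∠[(j2.6)² + 10.2(j2.6) + 77.44] = ∠[70.68 + j26.52] = 20.57°
∠H(j2.6) = −20.57° = -20.57°

-20.6°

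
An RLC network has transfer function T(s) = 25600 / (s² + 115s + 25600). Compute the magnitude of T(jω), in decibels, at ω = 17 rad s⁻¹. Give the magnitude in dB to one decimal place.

|(j17)² + 115(j17) + 25600| = |25311 + j1955| = 2.539e+04
|T(j17)| = 25600 / 2.539e+04 = 1.0084
20 log₁₀(1.0084) = 0.07 dB

0.1 dB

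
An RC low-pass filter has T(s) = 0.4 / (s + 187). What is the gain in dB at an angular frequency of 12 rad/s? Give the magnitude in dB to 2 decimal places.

|j12 + 187| = √(12² + 187²) = 187.4
|T(j12)| = 0.4 / 187.4 = 0.0021346
20 log₁₀(0.0021346) = -53.413 dB

-53.41 dB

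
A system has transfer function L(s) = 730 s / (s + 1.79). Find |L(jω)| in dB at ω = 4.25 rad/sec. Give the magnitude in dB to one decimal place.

56.6 dB

|j4.25| = 4.25
|j4.25 + 1.79| = √(4.25² + 1.79²) = 4.612
|L(j4.25)| = 730 × 4.25 / 4.612 = 672.76
20 log₁₀(672.76) = 56.56 dB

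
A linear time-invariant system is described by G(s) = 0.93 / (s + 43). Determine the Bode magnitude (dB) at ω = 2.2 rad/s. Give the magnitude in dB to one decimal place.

|j2.2 + 43| = √(2.2² + 43²) = 43.06
|G(j2.2)| = 0.93 / 43.06 = 0.0216
20 log₁₀(0.0216) = -33.31 dB

-33.3 dB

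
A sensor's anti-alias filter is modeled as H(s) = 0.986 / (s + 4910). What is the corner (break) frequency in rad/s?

4910 rad/s

The single real pole at s = −4910 gives a corner at ω = 4910 rad/s.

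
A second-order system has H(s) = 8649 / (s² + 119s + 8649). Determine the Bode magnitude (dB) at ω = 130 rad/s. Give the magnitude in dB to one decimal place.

|(j130)² + 119(j130) + 8649| = |-8251 + j15470| = 1.753e+04
|H(j130)| = 8649 / 1.753e+04 = 0.4933
20 log₁₀(0.4933) = -6.14 dB

-6.1 dB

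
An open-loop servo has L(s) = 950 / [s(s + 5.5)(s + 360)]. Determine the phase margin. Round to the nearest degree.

Gain crossover: |L(jω)| = 1 at ω ≈ 0.478 rad/sec.
∠L(j0.478) = −90° − arctan(0.478/5.5) − arctan(0.478/360) ≈ -95.04°
PM = 180° + (-95.04°) = 84.96°

85°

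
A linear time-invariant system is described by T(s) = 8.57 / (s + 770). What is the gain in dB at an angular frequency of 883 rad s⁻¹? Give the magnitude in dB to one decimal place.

|j883 + 770| = √(883² + 770²) = 1172
|T(j883)| = 8.57 / 1172 = 0.0073149
20 log₁₀(0.0073149) = -42.72 dB

-42.7 dB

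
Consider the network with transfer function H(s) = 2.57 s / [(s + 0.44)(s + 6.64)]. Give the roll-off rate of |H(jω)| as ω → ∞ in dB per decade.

With 1 zero and 2 poles, the high-frequency asymptotic slope is 20 × (1 − 2) = -20 dB/decade.

-20 dB/decade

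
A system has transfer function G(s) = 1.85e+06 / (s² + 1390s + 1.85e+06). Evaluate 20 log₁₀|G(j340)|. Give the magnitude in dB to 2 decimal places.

0.25 dB

|(j340)² + 1390(j340) + 1.85e+06| = |1.7344e+06 + j4.726e+05| = 1.798e+06
|G(j340)| = 1.85e+06 / 1.798e+06 = 1.0291
20 log₁₀(1.0291) = 0.249 dB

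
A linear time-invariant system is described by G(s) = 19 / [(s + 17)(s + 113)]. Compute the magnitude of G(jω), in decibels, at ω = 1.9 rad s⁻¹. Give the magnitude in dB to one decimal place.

|j1.9 + 17| = √(1.9² + 17²) = 17.11
|j1.9 + 113| = √(1.9² + 113²) = 113
|G(j1.9)| = 19 / (17.11 × 113) = 0.0098281
20 log₁₀(0.0098281) = -40.15 dB

-40.2 dB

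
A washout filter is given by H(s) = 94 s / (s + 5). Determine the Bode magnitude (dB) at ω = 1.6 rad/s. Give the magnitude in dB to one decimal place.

29.1 dB

|j1.6| = 1.6
|j1.6 + 5| = √(1.6² + 5²) = 5.25
|H(j1.6)| = 94 × 1.6 / 5.25 = 28.649
20 log₁₀(28.649) = 29.14 dB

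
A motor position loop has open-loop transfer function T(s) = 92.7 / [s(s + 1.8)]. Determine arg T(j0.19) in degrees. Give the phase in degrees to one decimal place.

-96.0°

∠(j0.19 + 1.8) = arctan(0.19/1.8) = 6.03°
∠(j0.19) = 90.00°
∠T(j0.19) = − (6.03° + 90.00°) = -96.03°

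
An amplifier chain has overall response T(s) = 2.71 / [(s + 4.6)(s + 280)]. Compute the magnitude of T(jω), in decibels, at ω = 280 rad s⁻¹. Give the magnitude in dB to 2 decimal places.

-92.24 dB

|j280 + 4.6| = √(280² + 4.6²) = 280
|j280 + 280| = √(280² + 280²) = 396
|T(j280)| = 2.71 / (280 × 396) = 2.4439e-05
20 log₁₀(2.4439e-05) = -92.238 dB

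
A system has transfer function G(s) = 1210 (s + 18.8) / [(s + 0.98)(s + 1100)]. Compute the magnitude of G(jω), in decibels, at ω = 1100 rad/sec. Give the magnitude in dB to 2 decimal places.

-2.18 dB

|j1100 + 18.8| = √(1100² + 18.8²) = 1100
|j1100 + 0.98| = √(1100² + 0.98²) = 1100
|j1100 + 1100| = √(1100² + 1100²) = 1556
|G(j1100)| = 1210 × 1100 / (1100 × 1556) = 0.77793
20 log₁₀(0.77793) = -2.181 dB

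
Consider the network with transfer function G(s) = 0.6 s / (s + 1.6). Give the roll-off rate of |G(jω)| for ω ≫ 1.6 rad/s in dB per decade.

0 dB/decade

With 1 zero and 1 pole, the high-frequency asymptotic slope is 20 × (1 − 1) = 0 dB/decade.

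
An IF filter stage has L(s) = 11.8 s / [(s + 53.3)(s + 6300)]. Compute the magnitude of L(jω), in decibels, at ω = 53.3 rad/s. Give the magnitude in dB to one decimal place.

-57.6 dB

|j53.3| = 53.3
|j53.3 + 53.3| = √(53.3² + 53.3²) = 75.38
|j53.3 + 6300| = √(53.3² + 6300²) = 6300
|L(j53.3)| = 11.8 × 53.3 / (75.38 × 6300) = 0.0013244
20 log₁₀(0.0013244) = -57.56 dB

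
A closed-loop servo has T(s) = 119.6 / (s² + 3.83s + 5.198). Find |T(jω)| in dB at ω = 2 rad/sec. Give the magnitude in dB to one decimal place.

|(j2)² + 3.83(j2) + 5.198| = |1.198 + j7.66| = 7.753
|T(j2)| = 119.6 / 7.753 = 15.426
20 log₁₀(15.426) = 23.77 dB

23.8 dB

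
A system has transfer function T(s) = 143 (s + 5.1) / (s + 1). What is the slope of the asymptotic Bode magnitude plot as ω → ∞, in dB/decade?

With 1 zero and 1 pole, the high-frequency asymptotic slope is 20 × (1 − 1) = 0 dB/decade.

0 dB/decade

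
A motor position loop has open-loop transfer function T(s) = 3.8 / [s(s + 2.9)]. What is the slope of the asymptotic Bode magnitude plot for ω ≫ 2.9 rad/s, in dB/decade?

-40 dB/decade

With 0 zeros and 2 poles, the high-frequency asymptotic slope is 20 × (0 − 2) = -40 dB/decade.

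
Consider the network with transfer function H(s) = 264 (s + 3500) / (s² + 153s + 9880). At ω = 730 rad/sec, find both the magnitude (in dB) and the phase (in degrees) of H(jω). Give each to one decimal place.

|H| = 4.9 dB, ∠H = -156.2°

|j730 + 3500| = √(730² + 3500²) = 3575
|(j730)² + 153(j730) + 9880| = |-5.2302e+05 + j1.1169e+05| = 5.348e+05
|H(j730)| = 264 × 3575 / 5.348e+05 = 1.7649
20 log₁₀(1.7649) = 4.93 dB
∠(j730 + 3500) = arctan(730/3500) = 11.78°
∠[(j730)² + 153(j730) + 9880] = ∠[-5.2302e+05 + j1.1169e+05] = 167.95°
∠H(j730) = 11.78° − 167.95° = -156.16°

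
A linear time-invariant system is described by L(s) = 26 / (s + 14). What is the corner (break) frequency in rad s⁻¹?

The single real pole at s = −14 gives a corner at ω = 14 rad s⁻¹.

14 rad s⁻¹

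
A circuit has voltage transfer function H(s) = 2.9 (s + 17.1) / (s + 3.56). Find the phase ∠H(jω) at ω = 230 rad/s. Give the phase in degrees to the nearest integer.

-3 deg

∠(j230 + 17.1) = arctan(230/17.1) = 85.75°
∠(j230 + 3.56) = arctan(230/3.56) = 89.11°
∠H(j230) = 85.75° − 89.11° = -3.37°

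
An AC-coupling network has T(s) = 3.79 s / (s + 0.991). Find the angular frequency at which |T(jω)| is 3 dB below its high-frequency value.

For a single-pole high-pass, the −3 dB point is at the pole: ω = 0.991 rad/sec.

0.991 rad/sec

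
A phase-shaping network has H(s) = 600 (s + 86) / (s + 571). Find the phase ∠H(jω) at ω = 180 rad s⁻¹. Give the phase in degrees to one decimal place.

∠(j180 + 86) = arctan(180/86) = 64.46°
∠(j180 + 571) = arctan(180/571) = 17.50°
∠H(j180) = 64.46° − 17.50° = 46.97°

47.0°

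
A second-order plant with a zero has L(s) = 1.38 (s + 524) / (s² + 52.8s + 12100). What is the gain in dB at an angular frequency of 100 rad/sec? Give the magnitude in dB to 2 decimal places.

-17.75 dB

|j100 + 524| = √(100² + 524²) = 533.5
|(j100)² + 52.8(j100) + 12100| = |2100 + j5280| = 5682
|L(j100)| = 1.38 × 533.5 / 5682 = 0.12956
20 log₁₀(0.12956) = -17.751 dB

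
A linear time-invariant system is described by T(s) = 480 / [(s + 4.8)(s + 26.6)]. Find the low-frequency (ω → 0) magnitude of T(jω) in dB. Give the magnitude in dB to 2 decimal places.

T(0) = 480 / (4.8 × 26.6) = 3.7594
20 log₁₀(3.7594) = 11.502 dB

11.50 dB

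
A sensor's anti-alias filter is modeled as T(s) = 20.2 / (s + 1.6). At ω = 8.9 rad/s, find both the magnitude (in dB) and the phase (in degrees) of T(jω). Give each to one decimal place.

|T| = 7.0 dB, ∠T = -79.8°

|j8.9 + 1.6| = √(8.9² + 1.6²) = 9.043
|T(j8.9)| = 20.2 / 9.043 = 2.2339
20 log₁₀(2.2339) = 6.98 dB
∠(j8.9 + 1.6) = arctan(8.9/1.6) = 79.81°
∠T(j8.9) = −79.81° = -79.81°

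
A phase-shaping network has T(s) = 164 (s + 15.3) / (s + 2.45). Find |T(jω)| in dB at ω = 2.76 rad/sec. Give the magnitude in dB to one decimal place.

|j2.76 + 15.3| = √(2.76² + 15.3²) = 15.55
|j2.76 + 2.45| = √(2.76² + 2.45²) = 3.691
|T(j2.76)| = 164 × 15.55 / 3.691 = 690.87
20 log₁₀(690.87) = 56.79 dB

56.8 dB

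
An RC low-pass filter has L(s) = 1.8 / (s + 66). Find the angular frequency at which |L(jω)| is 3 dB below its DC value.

66 rad s⁻¹

For a single-pole low-pass, the −3 dB point is at the pole: ω = 66 rad s⁻¹.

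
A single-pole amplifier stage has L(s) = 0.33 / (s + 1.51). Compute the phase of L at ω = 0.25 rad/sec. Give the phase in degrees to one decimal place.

∠(j0.25 + 1.51) = arctan(0.25/1.51) = 9.40°
∠L(j0.25) = −9.40° = -9.40°

-9.4°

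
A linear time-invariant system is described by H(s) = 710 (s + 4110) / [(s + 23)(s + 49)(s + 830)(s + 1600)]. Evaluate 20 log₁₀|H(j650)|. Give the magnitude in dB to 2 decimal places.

|j650 + 4110| = √(650² + 4110²) = 4161
|j650 + 23| = √(650² + 23²) = 650.4
|j650 + 49| = √(650² + 49²) = 651.8
|j650 + 830| = √(650² + 830²) = 1054
|j650 + 1600| = √(650² + 1600²) = 1727
|H(j650)| = 710 × 4161 / (650.4 × 651.8 × 1054 × 1727) = 3.8275e-06
20 log₁₀(3.8275e-06) = -108.342 dB

-108.34 dB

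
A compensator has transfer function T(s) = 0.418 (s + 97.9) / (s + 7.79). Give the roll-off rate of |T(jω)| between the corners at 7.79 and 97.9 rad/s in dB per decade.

In this band the factors already past their corner are: pole at 7.79; net slope = -20 dB/decade.

-20 dB/decade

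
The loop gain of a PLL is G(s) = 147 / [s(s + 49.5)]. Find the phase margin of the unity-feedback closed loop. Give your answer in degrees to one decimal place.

Gain crossover: |G(jω)| = 1 at ω ≈ 2.96 rad s⁻¹.
∠G(j2.96) = −90° − arctan(2.96/49.5) ≈ -93.43°
PM = 180° + (-93.43°) = 86.57°

86.6 deg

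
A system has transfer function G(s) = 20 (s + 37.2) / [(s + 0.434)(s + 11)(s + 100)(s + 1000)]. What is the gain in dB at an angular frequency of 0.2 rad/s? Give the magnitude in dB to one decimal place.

-57.0 dB

|j0.2 + 37.2| = √(0.2² + 37.2²) = 37.2
|j0.2 + 0.434| = √(0.2² + 0.434²) = 0.4779
|j0.2 + 11| = √(0.2² + 11²) = 11
|j0.2 + 100| = √(0.2² + 100²) = 100
|j0.2 + 1000| = √(0.2² + 1000²) = 1000
|G(j0.2)| = 20 × 37.2 / (0.4779 × 11 × 100 × 1000) = 0.0014152
20 log₁₀(0.0014152) = -56.98 dB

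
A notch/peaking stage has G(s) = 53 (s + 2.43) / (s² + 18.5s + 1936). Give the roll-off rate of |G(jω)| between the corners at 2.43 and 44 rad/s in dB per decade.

In this band the factors already past their corner are: zero at 2.43; net slope = 20 dB/decade.

20 dB/decade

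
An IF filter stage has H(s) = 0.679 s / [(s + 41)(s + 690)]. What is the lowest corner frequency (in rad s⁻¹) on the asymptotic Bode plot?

41 rad s⁻¹

Break frequencies occur at each pole and zero magnitude: 41 rad s⁻¹, 690 rad s⁻¹.
The lowest is 41 rad s⁻¹.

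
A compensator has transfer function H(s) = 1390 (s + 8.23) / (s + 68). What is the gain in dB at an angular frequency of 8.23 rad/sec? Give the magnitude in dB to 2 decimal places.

47.47 dB

|j8.23 + 8.23| = √(8.23² + 8.23²) = 11.64
|j8.23 + 68| = √(8.23² + 68²) = 68.5
|H(j8.23)| = 1390 × 11.64 / 68.5 = 236.19
20 log₁₀(236.19) = 47.465 dB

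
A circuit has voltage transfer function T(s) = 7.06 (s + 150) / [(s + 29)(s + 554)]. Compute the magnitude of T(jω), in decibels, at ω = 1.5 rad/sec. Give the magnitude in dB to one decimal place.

|j1.5 + 150| = √(1.5² + 150²) = 150
|j1.5 + 29| = √(1.5² + 29²) = 29.04
|j1.5 + 554| = √(1.5² + 554²) = 554
|T(j1.5)| = 7.06 × 150 / (29.04 × 554) = 0.065831
20 log₁₀(0.065831) = -23.63 dB

-23.6 dB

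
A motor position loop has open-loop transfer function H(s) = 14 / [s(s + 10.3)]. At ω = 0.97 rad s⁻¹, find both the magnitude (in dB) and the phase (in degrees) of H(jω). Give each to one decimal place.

|H| = 2.9 dB, ∠H = -95.4°

|j0.97 + 10.3| = √(0.97² + 10.3²) = 10.35
|j0.97| = 0.97
|H(j0.97)| = 14 / (10.35 × 0.97) = 1.3951
20 log₁₀(1.3951) = 2.89 dB
∠(j0.97 + 10.3) = arctan(0.97/10.3) = 5.38°
∠(j0.97) = 90.00°
∠H(j0.97) = − (5.38° + 90.00°) = -95.38°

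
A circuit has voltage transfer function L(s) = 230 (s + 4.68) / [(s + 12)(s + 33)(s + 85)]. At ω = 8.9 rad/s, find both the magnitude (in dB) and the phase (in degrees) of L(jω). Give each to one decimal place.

|L| = -25.5 dB, ∠L = 4.6°

|j8.9 + 4.68| = √(8.9² + 4.68²) = 10.06
|j8.9 + 12| = √(8.9² + 12²) = 14.94
|j8.9 + 33| = √(8.9² + 33²) = 34.18
|j8.9 + 85| = √(8.9² + 85²) = 85.46
|L(j8.9)| = 230 × 10.06 / (14.94 × 34.18 × 85.46) = 0.052994
20 log₁₀(0.052994) = -25.52 dB
∠(j8.9 + 4.68) = arctan(8.9/4.68) = 62.26°
∠(j8.9 + 12) = arctan(8.9/12) = 36.56°
∠(j8.9 + 33) = arctan(8.9/33) = 15.09°
∠(j8.9 + 85) = arctan(8.9/85) = 5.98°
∠L(j8.9) = 62.26° − (36.56° + 15.09° + 5.98°) = 4.63°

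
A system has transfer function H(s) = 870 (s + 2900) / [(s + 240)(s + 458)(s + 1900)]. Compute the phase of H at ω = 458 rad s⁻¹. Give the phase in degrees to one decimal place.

∠(j458 + 2900) = arctan(458/2900) = 8.97°
∠(j458 + 240) = arctan(458/240) = 62.34°
∠(j458 + 458) = arctan(458/458) = 45.00°
∠(j458 + 1900) = arctan(458/1900) = 13.55°
∠H(j458) = 8.97° − (62.34° + 45.00° + 13.55°) = -111.92°

-111.9°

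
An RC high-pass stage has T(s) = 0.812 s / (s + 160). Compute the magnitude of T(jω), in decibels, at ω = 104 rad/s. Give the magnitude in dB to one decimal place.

|j104| = 104
|j104 + 160| = √(104² + 160²) = 190.8
|T(j104)| = 0.812 × 104 / 190.8 = 0.44253
20 log₁₀(0.44253) = -7.08 dB

-7.1 dB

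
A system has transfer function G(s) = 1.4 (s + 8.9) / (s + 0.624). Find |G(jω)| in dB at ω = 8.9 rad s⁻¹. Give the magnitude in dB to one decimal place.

|j8.9 + 8.9| = √(8.9² + 8.9²) = 12.59
|j8.9 + 0.624| = √(8.9² + 0.624²) = 8.922
|G(j8.9)| = 1.4 × 12.59 / 8.922 = 1.9751
20 log₁₀(1.9751) = 5.91 dB

5.9 dB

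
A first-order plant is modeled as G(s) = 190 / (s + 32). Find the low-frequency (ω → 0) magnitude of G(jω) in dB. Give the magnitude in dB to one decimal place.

G(0) = 190 / 32 = 5.9375
20 log₁₀(5.9375) = 15.47 dB

15.5 dB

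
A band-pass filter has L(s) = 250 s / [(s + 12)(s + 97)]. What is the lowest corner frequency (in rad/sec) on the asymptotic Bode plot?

Break frequencies occur at each pole and zero magnitude: 12 rad/sec, 97 rad/sec.
The lowest is 12 rad/sec.

12 rad/sec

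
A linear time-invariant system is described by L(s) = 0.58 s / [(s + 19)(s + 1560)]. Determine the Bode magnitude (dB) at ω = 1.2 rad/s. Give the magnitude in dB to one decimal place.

|j1.2| = 1.2
|j1.2 + 19| = √(1.2² + 19²) = 19.04
|j1.2 + 1560| = √(1.2² + 1560²) = 1560
|L(j1.2)| = 0.58 × 1.2 / (19.04 × 1560) = 2.3435e-05
20 log₁₀(2.3435e-05) = -92.60 dB

-92.6 dB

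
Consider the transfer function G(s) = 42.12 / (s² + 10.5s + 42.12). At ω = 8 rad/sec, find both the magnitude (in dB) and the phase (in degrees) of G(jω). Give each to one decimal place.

|(j8)² + 10.5(j8) + 42.12| = |-21.88 + j84| = 86.8
|G(j8)| = 42.12 / 86.8 = 0.48524
20 log₁₀(0.48524) = -6.28 dB
∠[(j8)² + 10.5(j8) + 42.12] = ∠[-21.88 + j84] = 104.60°
∠G(j8) = −104.60° = -104.60°

|G| = -6.3 dB, ∠G = -104.6°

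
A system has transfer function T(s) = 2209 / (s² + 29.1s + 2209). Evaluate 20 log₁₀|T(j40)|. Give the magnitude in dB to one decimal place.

4.5 dB

|(j40)² + 29.1(j40) + 2209| = |609 + j1164| = 1314
|T(j40)| = 2209 / 1314 = 1.6815
20 log₁₀(1.6815) = 4.51 dB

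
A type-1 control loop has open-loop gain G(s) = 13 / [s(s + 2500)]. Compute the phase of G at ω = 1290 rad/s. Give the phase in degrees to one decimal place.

-117.3°

∠(j1290 + 2500) = arctan(1290/2500) = 27.29°
∠(j1290) = 90.00°
∠G(j1290) = − (27.29° + 90.00°) = -117.29°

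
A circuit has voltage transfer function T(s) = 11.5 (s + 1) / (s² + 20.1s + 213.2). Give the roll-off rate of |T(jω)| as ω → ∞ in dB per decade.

-20 dB/decade

With 1 zero and 2 poles, the high-frequency asymptotic slope is 20 × (1 − 2) = -20 dB/decade.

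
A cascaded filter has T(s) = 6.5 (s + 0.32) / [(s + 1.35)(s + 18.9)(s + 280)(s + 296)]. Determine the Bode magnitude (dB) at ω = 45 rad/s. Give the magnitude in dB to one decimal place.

|j45 + 0.32| = √(45² + 0.32²) = 45
|j45 + 1.35| = √(45² + 1.35²) = 45.02
|j45 + 18.9| = √(45² + 18.9²) = 48.81
|j45 + 280| = √(45² + 280²) = 283.6
|j45 + 296| = √(45² + 296²) = 299.4
|T(j45)| = 6.5 × 45 / (45.02 × 48.81 × 283.6 × 299.4) = 1.5678e-06
20 log₁₀(1.5678e-06) = -116.09 dB

-116.1 dB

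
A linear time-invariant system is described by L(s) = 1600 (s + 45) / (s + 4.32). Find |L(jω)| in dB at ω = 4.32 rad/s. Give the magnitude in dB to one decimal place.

|j4.32 + 45| = √(4.32² + 45²) = 45.21
|j4.32 + 4.32| = √(4.32² + 4.32²) = 6.109
|L(j4.32)| = 1600 × 45.21 / 6.109 = 11839
20 log₁₀(11839) = 81.47 dB

81.5 dB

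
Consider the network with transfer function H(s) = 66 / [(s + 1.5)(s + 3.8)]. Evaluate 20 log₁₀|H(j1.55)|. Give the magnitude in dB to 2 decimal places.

17.45 dB

|j1.55 + 1.5| = √(1.55² + 1.5²) = 2.157
|j1.55 + 3.8| = √(1.55² + 3.8²) = 4.104
|H(j1.55)| = 66 / (2.157 × 4.104) = 7.4559
20 log₁₀(7.4559) = 17.450 dB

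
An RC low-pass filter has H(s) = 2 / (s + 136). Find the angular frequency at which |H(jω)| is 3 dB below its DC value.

136 rad/s

For a single-pole low-pass, the −3 dB point is at the pole: ω = 136 rad/s.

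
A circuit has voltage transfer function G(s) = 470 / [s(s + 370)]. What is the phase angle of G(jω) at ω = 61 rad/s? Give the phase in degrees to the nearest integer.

∠(j61 + 370) = arctan(61/370) = 9.36°
∠(j61) = 90.00°
∠G(j61) = − (9.36° + 90.00°) = -99.36°

-99°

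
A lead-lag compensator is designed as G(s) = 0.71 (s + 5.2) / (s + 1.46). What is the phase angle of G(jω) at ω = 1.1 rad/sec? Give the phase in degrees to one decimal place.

∠(j1.1 + 5.2) = arctan(1.1/5.2) = 11.94°
∠(j1.1 + 1.46) = arctan(1.1/1.46) = 37.00°
∠G(j1.1) = 11.94° − 37.00° = -25.05°

-25.1°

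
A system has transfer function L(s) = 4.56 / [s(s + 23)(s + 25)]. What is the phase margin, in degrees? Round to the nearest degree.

90°

Gain crossover: |L(jω)| = 1 at ω ≈ 0.00793 rad/s.
∠L(j0.00793) = −90° − arctan(0.00793/23) − arctan(0.00793/25) ≈ -90.04°
PM = 180° + (-90.04°) = 89.96°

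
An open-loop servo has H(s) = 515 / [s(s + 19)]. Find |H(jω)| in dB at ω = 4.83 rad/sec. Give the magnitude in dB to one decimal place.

|j4.83 + 19| = √(4.83² + 19²) = 19.6
|j4.83| = 4.83
|H(j4.83)| = 515 / (19.6 × 4.83) = 5.4389
20 log₁₀(5.4389) = 14.71 dB

14.7 dB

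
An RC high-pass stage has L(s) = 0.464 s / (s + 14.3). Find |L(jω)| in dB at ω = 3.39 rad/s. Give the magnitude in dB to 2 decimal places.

|j3.39| = 3.39
|j3.39 + 14.3| = √(3.39² + 14.3²) = 14.7
|L(j3.39)| = 0.464 × 3.39 / 14.7 = 0.10703
20 log₁₀(0.10703) = -19.410 dB

-19.41 dB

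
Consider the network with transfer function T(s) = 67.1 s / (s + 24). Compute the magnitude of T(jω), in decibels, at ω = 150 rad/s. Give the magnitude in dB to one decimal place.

|j150| = 150
|j150 + 24| = √(150² + 24²) = 151.9
|T(j150)| = 67.1 × 150 / 151.9 = 66.257
20 log₁₀(66.257) = 36.42 dB

36.4 dB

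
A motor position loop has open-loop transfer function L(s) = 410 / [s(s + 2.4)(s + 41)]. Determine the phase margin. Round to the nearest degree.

37°

Gain crossover: |L(jω)| = 1 at ω ≈ 2.74 rad/s.
∠L(j2.74) = −90° − arctan(2.74/2.4) − arctan(2.74/41) ≈ -142.60°
PM = 180° + (-142.60°) = 37.40°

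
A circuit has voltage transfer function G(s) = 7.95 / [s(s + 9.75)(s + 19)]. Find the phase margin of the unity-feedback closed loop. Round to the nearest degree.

90 deg

Gain crossover: |G(jω)| = 1 at ω ≈ 0.0429 rad/s.
∠G(j0.0429) = −90° − arctan(0.0429/9.75) − arctan(0.0429/19) ≈ -90.38°
PM = 180° + (-90.38°) = 89.62°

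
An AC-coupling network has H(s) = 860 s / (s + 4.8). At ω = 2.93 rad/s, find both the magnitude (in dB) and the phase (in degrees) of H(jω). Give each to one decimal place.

|j2.93| = 2.93
|j2.93 + 4.8| = √(2.93² + 4.8²) = 5.624
|H(j2.93)| = 860 × 2.93 / 5.624 = 448.08
20 log₁₀(448.08) = 53.03 dB
∠(j2.93) = 90.00°
∠(j2.93 + 4.8) = arctan(2.93/4.8) = 31.40°
∠H(j2.93) = 90.00° − 31.40° = 58.60°

|H| = 53.0 dB, ∠H = 58.6°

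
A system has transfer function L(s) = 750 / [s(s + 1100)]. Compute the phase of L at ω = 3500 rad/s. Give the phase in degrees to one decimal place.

-162.6 deg

∠(j3500 + 1100) = arctan(3500/1100) = 72.55°
∠(j3500) = 90.00°
∠L(j3500) = − (72.55° + 90.00°) = -162.55°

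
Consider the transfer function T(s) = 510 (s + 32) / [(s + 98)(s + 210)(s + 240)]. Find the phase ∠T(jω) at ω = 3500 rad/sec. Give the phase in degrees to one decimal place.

∠(j3500 + 32) = arctan(3500/32) = 89.48°
∠(j3500 + 98) = arctan(3500/98) = 88.40°
∠(j3500 + 210) = arctan(3500/210) = 86.57°
∠(j3500 + 240) = arctan(3500/240) = 86.08°
∠T(j3500) = 89.48° − (88.40° + 86.57° + 86.08°) = -171.56°

-171.6°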